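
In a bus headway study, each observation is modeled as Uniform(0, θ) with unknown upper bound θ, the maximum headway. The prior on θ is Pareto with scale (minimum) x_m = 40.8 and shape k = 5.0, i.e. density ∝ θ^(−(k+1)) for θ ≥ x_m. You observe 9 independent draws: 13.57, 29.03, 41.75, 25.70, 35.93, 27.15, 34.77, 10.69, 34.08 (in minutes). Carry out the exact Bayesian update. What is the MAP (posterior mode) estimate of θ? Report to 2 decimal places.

A Pareto(scale x_m, shape k) prior on the upper bound θ of Uniform(0, θ) is conjugate: posterior is Pareto(max(x_m, max xᵢ), k + n).
Sample maximum = 41.75; prior scale x_m = 40.8 → posterior scale = max = 41.75.
Posterior shape = 5.0 + 9 = 14.0.
The Pareto density is decreasing on [x_m, ∞), so the mode is x_m = 41.75.

41.75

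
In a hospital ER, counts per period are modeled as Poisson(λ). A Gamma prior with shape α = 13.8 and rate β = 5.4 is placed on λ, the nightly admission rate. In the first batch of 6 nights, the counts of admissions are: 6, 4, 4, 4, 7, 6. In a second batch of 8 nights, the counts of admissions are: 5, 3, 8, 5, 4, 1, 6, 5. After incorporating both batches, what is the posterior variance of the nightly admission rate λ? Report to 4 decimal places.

0.2173

With a Gamma(shape α, rate β) prior, the Poisson likelihood is conjugate: the posterior is Gamma(α + ΣXᵢ, β + n).
Batch 1: sum of counts S = 31 over n = 6 nights.
After batch 1: Gamma(α+S, β+n) = Gamma(13.8+31, 5.4+6) = Gamma(44.8, 11.4).
Batch 2: sum of counts S = 37 over n = 8 nights.
After batch 2: Gamma(α+S, β+n) = Gamma(44.8+37, 11.4+8) = Gamma(81.8, 19.4).
Var = α/β² = 81.8/19.4² = 0.2173.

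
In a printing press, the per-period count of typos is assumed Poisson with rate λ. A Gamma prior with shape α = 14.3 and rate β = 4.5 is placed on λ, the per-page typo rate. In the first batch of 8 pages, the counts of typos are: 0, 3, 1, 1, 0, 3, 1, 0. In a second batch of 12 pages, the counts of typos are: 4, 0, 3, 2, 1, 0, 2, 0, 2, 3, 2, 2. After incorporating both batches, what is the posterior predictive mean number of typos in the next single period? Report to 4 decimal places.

With a Gamma(shape α, rate β) prior, the Poisson likelihood is conjugate: the posterior is Gamma(α + ΣXᵢ, β + n).
Batch 1: sum of counts S = 9 over n = 8 pages.
After batch 1: Gamma(α+S, β+n) = Gamma(14.3+9, 4.5+8) = Gamma(23.3, 12.5).
Batch 2: sum of counts S = 21 over n = 12 pages.
After batch 2: Gamma(α+S, β+n) = Gamma(23.3+21, 12.5+12) = Gamma(44.3, 24.5).
The predictive distribution for one future period is NegBinom with mean α/β = 1.8082.

1.8082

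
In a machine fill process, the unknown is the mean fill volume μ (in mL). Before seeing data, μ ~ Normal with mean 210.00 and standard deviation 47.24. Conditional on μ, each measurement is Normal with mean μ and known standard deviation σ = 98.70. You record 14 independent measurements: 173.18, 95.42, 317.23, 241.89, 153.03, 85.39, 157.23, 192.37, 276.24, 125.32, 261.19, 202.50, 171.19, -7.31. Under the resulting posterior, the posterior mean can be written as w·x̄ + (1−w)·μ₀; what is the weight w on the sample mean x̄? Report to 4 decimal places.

For Normal data with known variance σ², a Normal(μ₀, σ₀²) prior on μ is conjugate. Posterior precision = 1/σ₀² + n/σ²; posterior mean is the precision-weighted average of μ₀ and x̄.
σ₀² = 47.24² = 2231.6176, σ² = 98.70² = 9741.69. Prior precision 1/σ₀² = 1/2231.6176; data precision n/σ² = 14/9741.69.
w = (n/σ²)/(1/σ₀² + n/σ²) = n·σ₀²/(σ² + n·σ₀²) = 14·2231.6176/(9741.69 + 14·2231.6176) = 31242.6464/40984.3364 = 0.7623.

0.7623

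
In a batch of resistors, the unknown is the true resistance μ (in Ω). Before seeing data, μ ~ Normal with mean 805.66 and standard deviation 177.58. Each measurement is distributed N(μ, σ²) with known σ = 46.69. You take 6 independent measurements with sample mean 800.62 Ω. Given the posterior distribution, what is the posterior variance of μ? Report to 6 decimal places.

359.187642

For Normal data with known variance σ², a Normal(μ₀, σ₀²) prior on μ is conjugate. Posterior precision = 1/σ₀² + n/σ²; posterior mean is the precision-weighted average of μ₀ and x̄.
σ₀² = 177.58² = 31534.6564, σ² = 46.69² = 2179.9561; σ² + n·σ₀² = 2179.9561 + 6·31534.6564 = 191387.8945.
Posterior precision = 1/σ₀² + n/σ² = 1/31534.6564 + 6/2179.9561 = (σ² + n·σ₀²)/(σ₀²σ²) = 191387.8945/(31534.6564·2179.9561); posterior variance σₙ² = σ₀²σ²/(σ² + n·σ₀²) = 31534.6564·2179.9561/191387.8945 = 359.187642.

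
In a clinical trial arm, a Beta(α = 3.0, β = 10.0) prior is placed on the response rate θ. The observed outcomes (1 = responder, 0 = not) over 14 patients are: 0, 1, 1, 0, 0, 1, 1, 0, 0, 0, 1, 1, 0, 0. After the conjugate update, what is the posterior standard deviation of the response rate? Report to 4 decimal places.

0.0891

The Beta prior is conjugate to a Binomial/Bernoulli likelihood; the update adds successes to α and failures to β.
Posterior: Beta(α+k, β+n−k) = Beta(3.0+6, 10.0+8) = Beta(9.0, 18.0).
Var = αβ/((α+β)²(α+β+1)) = 9.0·18.0/(27.0²·28.0) = 0.00793651; SD = √0.00793651 = 0.0891.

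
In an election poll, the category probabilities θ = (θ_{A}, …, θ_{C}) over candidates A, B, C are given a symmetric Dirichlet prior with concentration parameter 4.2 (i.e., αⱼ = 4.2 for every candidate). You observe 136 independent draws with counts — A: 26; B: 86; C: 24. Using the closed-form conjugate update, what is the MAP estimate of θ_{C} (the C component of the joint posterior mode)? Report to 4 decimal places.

0.1868

The Dirichlet prior is conjugate to the Multinomial likelihood: each posterior αⱼ = prior αⱼ + observed count nⱼ.
Posterior concentration: (30.2, 90.2, 28.2), total = 148.6.
Joint mode component: (α_{C}−1)/(Σα−K) = 27.2/145.6 = 0.1868.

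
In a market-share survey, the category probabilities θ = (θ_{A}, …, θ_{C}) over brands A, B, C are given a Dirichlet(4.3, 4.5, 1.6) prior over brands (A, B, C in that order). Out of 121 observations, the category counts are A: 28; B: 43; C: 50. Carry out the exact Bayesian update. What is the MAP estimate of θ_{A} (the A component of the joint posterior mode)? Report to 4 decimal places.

The Dirichlet prior is conjugate to the Multinomial likelihood: each posterior αⱼ = prior αⱼ + observed count nⱼ.
Posterior concentration: (32.3, 47.5, 51.6), total = 131.4.
Joint mode component: (α_{A}−1)/(Σα−K) = 31.3/128.4 = 0.2438.

0.2438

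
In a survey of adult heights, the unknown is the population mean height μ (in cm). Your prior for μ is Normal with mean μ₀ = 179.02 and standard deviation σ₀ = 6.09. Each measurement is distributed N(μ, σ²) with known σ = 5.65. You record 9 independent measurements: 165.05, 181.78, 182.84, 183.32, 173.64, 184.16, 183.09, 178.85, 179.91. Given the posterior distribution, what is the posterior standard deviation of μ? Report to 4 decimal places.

1.7993

For Normal data with known variance σ², a Normal(μ₀, σ₀²) prior on μ is conjugate. Posterior precision = 1/σ₀² + n/σ²; posterior mean is the precision-weighted average of μ₀ and x̄.
σ₀² = 6.09² = 37.0881, σ² = 5.65² = 31.9225; σ² + n·σ₀² = 31.9225 + 9·37.0881 = 365.7154.
Posterior precision = 1/σ₀² + n/σ² = 1/37.0881 + 9/31.9225 = (σ² + n·σ₀²)/(σ₀²σ²) = 365.7154/(37.0881·31.9225); posterior variance σₙ² = σ₀²σ²/(σ² + n·σ₀²) = 37.0881·31.9225/365.7154 = 3.237339.
Posterior SD = √σₙ² = √(37.0881·31.9225/365.7154) = 1.7993.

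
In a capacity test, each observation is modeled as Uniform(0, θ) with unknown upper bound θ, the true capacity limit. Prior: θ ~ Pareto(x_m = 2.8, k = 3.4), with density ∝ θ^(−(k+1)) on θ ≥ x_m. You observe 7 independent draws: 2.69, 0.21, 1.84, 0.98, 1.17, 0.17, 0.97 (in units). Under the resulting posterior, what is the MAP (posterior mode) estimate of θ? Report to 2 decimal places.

2.80

A Pareto(scale x_m, shape k) prior on the upper bound θ of Uniform(0, θ) is conjugate: posterior is Pareto(max(x_m, max xᵢ), k + n).
Sample maximum = 2.69; prior scale x_m = 2.8 → posterior scale = max = 2.80.
Posterior shape = 3.4 + 7 = 10.4.
The Pareto density is decreasing on [x_m, ∞), so the mode is x_m = 2.80.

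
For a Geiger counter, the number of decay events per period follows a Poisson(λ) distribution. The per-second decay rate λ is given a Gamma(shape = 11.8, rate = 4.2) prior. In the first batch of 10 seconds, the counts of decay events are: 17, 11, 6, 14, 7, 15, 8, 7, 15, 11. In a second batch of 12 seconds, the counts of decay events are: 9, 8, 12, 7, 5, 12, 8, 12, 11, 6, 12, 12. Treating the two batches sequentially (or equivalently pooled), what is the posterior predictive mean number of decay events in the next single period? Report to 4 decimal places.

9.0382

With a Gamma(shape α, rate β) prior, the Poisson likelihood is conjugate: the posterior is Gamma(α + ΣXᵢ, β + n).
Batch 1: sum of counts S = 111 over n = 10 seconds.
After batch 1: Gamma(α+S, β+n) = Gamma(11.8+111, 4.2+10) = Gamma(122.8, 14.2).
Batch 2: sum of counts S = 114 over n = 12 seconds.
After batch 2: Gamma(α+S, β+n) = Gamma(122.8+114, 14.2+12) = Gamma(236.8, 26.2).
The predictive distribution for one future period is NegBinom with mean α/β = 9.0382.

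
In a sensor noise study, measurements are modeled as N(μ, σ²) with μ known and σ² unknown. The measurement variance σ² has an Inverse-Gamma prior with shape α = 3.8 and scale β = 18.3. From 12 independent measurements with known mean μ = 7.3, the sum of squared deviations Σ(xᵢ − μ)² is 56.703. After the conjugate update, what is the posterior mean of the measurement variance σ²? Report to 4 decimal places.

5.3013

With known mean μ and an Inverse-Gamma(α, β) prior on σ², the Normal likelihood is conjugate: posterior is Inv-Gamma(α + n/2, β + Σ(xᵢ−μ)²/2).
Posterior: Inv-Gamma(3.8 + 12/2, 18.3 + 56.703/2) = Inv-Gamma(9.80, 46.6515).
E[σ²|data] = β/(α−1) = 46.6515/8.80 = 5.3013.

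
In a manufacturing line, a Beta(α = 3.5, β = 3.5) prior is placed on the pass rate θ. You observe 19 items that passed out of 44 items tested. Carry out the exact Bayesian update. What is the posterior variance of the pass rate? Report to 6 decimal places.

0.004741

The Beta prior is conjugate to a Binomial/Bernoulli likelihood; the update adds successes to α and failures to β.
Posterior: Beta(α+k, β+n−k) = Beta(3.5+19, 3.5+25) = Beta(22.5, 28.5).
Var = αβ/((α+β)²(α+β+1)) = 22.5·28.5/(51.0²·52.0) = 0.004741.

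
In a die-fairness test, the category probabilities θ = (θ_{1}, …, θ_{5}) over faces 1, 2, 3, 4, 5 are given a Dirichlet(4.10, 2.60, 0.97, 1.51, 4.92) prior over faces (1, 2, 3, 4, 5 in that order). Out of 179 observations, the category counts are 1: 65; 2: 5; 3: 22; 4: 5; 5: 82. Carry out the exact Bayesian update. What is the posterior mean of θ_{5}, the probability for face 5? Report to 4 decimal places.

0.4501

The Dirichlet prior is conjugate to the Multinomial likelihood: each posterior αⱼ = prior αⱼ + observed count nⱼ.
Posterior concentration: (69.10, 7.60, 22.97, 6.51, 86.92), total = 193.10.
E[θ_{5}|data] = α_{5}/Σα = 86.92/193.10 = 0.4501.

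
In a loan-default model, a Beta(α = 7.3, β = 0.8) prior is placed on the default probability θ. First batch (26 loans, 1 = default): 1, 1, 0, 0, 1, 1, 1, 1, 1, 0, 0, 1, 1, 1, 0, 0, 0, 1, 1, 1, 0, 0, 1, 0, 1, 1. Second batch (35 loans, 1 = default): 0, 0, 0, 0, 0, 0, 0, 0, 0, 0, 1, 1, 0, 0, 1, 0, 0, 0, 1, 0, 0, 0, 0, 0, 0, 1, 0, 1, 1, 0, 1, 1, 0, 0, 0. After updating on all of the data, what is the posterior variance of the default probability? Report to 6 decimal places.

0.003551

The Beta prior is conjugate to a Binomial/Bernoulli likelihood; the update adds successes to α and failures to β.
After batch 1: Beta(7.3+16, 0.8+10) = Beta(23.3, 10.8).
After batch 2: Beta(23.3+9, 10.8+26) = Beta(32.3, 36.8).
Var = αβ/((α+β)²(α+β+1)) = 32.3·36.8/(69.1²·70.1) = 0.003551.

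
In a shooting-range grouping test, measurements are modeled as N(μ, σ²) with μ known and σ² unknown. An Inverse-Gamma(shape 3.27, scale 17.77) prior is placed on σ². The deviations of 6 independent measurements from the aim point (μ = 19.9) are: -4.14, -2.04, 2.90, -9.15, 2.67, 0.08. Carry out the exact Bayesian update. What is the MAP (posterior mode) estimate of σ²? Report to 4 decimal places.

With known mean μ and an Inverse-Gamma(α, β) prior on σ², the Normal likelihood is conjugate: posterior is Inv-Gamma(α + n/2, β + Σ(xᵢ−μ)²/2).
Σ(xᵢ−μ)² = (-4.14)² + (-2.04)² + (2.90)² + (-9.15)² + (2.67)² + (0.08)² = 120.5690.
Posterior: Inv-Gamma(3.27 + 6/2, 17.77 + 120.5690/2) = Inv-Gamma(6.27, 78.05450).
Mode = β/(α+1) = 78.05450/7.27 = 10.7365.

10.7365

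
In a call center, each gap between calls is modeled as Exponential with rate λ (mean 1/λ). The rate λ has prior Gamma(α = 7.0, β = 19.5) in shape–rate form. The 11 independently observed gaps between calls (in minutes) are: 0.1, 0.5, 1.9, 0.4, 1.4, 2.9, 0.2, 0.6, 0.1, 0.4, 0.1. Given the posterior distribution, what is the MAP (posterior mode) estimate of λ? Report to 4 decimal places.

0.6050

With a Gamma(shape α, rate β) prior on the exponential rate λ, the posterior after n observations with total T = Σxᵢ is Gamma(α+n, β+T).
Sum of observations T = 8.6 minutes; n = 11.
Posterior: Gamma(7.0+11, 19.5+8.6) = Gamma(18.0, 28.1).
Mode = (α−1)/β = 0.6050.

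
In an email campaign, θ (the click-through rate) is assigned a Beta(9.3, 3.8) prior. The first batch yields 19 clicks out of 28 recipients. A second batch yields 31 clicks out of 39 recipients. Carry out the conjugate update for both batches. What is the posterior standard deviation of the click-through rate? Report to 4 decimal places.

The Beta prior is conjugate to a Binomial/Bernoulli likelihood; the update adds successes to α and failures to β.
After batch 1: Beta(9.3+19, 3.8+9) = Beta(28.3, 12.8).
After batch 2: Beta(28.3+31, 12.8+8) = Beta(59.3, 20.8).
Var = αβ/((α+β)²(α+β+1)) = 59.3·20.8/(80.1²·81.1) = 0.00237046; SD = √0.00237046 = 0.0487.

0.0487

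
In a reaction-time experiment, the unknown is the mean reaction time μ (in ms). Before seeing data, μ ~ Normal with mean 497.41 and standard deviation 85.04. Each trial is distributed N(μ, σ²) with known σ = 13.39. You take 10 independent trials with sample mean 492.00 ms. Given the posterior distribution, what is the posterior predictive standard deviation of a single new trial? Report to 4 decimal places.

14.0420

For Normal data with known variance σ², a Normal(μ₀, σ₀²) prior on μ is conjugate. Posterior precision = 1/σ₀² + n/σ²; posterior mean is the precision-weighted average of μ₀ and x̄.
σ₀² = 85.04² = 7231.8016, σ² = 13.39² = 179.2921; σ² + n·σ₀² = 179.2921 + 10·7231.8016 = 72497.3081.
Posterior precision = 1/σ₀² + n/σ² = 1/7231.8016 + 10/179.2921 = (σ² + n·σ₀²)/(σ₀²σ²) = 72497.3081/(7231.8016·179.2921); posterior variance σₙ² = σ₀²σ²/(σ² + n·σ₀²) = 7231.8016·179.2921/72497.3081 = 17.884870.
Predictive variance for one new observation = σₙ² + σ² = 7231.8016·179.2921/72497.3081 + 179.2921 = σ²·(σ₀² + 72497.3081)/72497.3081 = 179.2921·79729.1097/72497.3081 = 197.176970; SD = √(179.2921·79729.1097/72497.3081) = 14.0420.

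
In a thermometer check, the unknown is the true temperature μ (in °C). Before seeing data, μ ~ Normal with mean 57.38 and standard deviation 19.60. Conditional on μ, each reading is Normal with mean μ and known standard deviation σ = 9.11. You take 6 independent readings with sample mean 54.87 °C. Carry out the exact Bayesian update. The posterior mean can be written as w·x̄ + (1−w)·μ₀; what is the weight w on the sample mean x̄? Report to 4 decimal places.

For Normal data with known variance σ², a Normal(μ₀, σ₀²) prior on μ is conjugate. Posterior precision = 1/σ₀² + n/σ²; posterior mean is the precision-weighted average of μ₀ and x̄.
σ₀² = 19.60² = 384.16, σ² = 9.11² = 82.9921. Prior precision 1/σ₀² = 1/384.16; data precision n/σ² = 6/82.9921.
w = (n/σ²)/(1/σ₀² + n/σ²) = n·σ₀²/(σ² + n·σ₀²) = 6·384.16/(82.9921 + 6·384.16) = 2304.96/2387.9521 = 0.9652.

0.9652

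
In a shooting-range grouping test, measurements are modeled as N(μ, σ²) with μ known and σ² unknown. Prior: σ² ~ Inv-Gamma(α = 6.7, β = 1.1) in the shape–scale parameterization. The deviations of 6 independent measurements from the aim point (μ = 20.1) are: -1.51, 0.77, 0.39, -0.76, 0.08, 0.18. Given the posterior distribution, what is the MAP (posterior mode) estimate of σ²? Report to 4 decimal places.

With known mean μ and an Inverse-Gamma(α, β) prior on σ², the Normal likelihood is conjugate: posterior is Inv-Gamma(α + n/2, β + Σ(xᵢ−μ)²/2).
Σ(xᵢ−μ)² = (-1.51)² + (0.77)² + (0.39)² + (-0.76)² + (0.08)² + (0.18)² = 3.6415.
Posterior: Inv-Gamma(6.7 + 6/2, 1.1 + 3.6415/2) = Inv-Gamma(9.70, 2.92075).
Mode = β/(α+1) = 2.92075/10.70 = 0.2730.

0.2730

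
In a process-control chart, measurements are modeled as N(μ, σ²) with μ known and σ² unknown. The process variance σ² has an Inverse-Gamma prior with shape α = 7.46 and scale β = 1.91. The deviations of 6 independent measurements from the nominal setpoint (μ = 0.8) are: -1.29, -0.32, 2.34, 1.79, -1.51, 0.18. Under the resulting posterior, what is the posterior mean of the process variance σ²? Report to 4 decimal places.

0.8763

With known mean μ and an Inverse-Gamma(α, β) prior on σ², the Normal likelihood is conjugate: posterior is Inv-Gamma(α + n/2, β + Σ(xᵢ−μ)²/2).
Σ(xᵢ−μ)² = (-1.29)² + (-0.32)² + (2.34)² + (1.79)² + (-1.51)² + (0.18)² = 12.7587.
Posterior: Inv-Gamma(7.46 + 6/2, 1.91 + 12.7587/2) = Inv-Gamma(10.46, 8.28935).
E[σ²|data] = β/(α−1) = 8.28935/9.46 = 0.8763.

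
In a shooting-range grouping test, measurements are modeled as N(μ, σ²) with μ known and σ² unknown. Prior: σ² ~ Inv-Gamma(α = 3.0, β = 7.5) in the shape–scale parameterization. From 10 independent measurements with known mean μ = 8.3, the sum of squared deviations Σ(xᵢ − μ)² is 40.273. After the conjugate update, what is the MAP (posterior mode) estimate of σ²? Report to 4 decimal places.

3.0707

With known mean μ and an Inverse-Gamma(α, β) prior on σ², the Normal likelihood is conjugate: posterior is Inv-Gamma(α + n/2, β + Σ(xᵢ−μ)²/2).
Posterior: Inv-Gamma(3.0 + 10/2, 7.5 + 40.273/2) = Inv-Gamma(8.00, 27.6365).
Mode = β/(α+1) = 27.6365/9.00 = 3.0707.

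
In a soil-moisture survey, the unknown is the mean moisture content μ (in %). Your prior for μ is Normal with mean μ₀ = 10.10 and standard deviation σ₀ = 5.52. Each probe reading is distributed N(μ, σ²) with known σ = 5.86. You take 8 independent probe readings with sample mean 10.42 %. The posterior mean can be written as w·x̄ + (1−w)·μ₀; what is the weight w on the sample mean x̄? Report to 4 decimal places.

For Normal data with known variance σ², a Normal(μ₀, σ₀²) prior on μ is conjugate. Posterior precision = 1/σ₀² + n/σ²; posterior mean is the precision-weighted average of μ₀ and x̄.
σ₀² = 5.52² = 30.4704, σ² = 5.86² = 34.3396. Prior precision 1/σ₀² = 1/30.4704; data precision n/σ² = 8/34.3396.
w = (n/σ²)/(1/σ₀² + n/σ²) = n·σ₀²/(σ² + n·σ₀²) = 8·30.4704/(34.3396 + 8·30.4704) = 243.7632/278.1028 = 0.8765.

0.8765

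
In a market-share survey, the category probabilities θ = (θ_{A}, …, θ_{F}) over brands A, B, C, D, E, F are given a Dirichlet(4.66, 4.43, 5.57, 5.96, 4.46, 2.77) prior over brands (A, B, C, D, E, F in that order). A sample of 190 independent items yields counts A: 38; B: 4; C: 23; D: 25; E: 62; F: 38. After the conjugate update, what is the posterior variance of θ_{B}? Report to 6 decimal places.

The Dirichlet prior is conjugate to the Multinomial likelihood: each posterior αⱼ = prior αⱼ + observed count nⱼ.
Posterior concentration: (42.66, 8.43, 28.57, 30.96, 66.46, 40.77), total = 217.85.
Var[θ_j] = α_j(Σα−α_j)/((Σα)²(Σα+1)) = 8.43·209.42/(217.85²·218.85) = 0.000170.

0.000170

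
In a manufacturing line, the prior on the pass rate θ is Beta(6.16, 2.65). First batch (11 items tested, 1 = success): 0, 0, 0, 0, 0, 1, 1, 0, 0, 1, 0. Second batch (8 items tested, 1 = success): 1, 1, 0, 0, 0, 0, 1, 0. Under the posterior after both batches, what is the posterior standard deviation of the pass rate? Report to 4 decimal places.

The Beta prior is conjugate to a Binomial/Bernoulli likelihood; the update adds successes to α and failures to β.
After batch 1: Beta(6.16+3, 2.65+8) = Beta(9.16, 10.65).
After batch 2: Beta(9.16+3, 10.65+5) = Beta(12.16, 15.65).
Var = αβ/((α+β)²(α+β+1)) = 12.16·15.65/(27.81²·28.81) = 0.00854088; SD = √0.00854088 = 0.0924.

0.0924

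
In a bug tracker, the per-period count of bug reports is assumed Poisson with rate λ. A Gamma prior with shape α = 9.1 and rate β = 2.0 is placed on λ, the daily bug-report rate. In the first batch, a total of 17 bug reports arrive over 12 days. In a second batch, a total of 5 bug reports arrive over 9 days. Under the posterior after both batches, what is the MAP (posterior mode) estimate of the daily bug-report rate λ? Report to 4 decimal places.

With a Gamma(shape α, rate β) prior, the Poisson likelihood is conjugate: the posterior is Gamma(α + ΣXᵢ, β + n).
After batch 1: Gamma(α+S, β+n) = Gamma(9.1+17, 2.0+12) = Gamma(26.1, 14.0).
After batch 2: Gamma(α+S, β+n) = Gamma(26.1+5, 14.0+9) = Gamma(31.1, 23.0).
Mode of Gamma(α,β) for α≥1 is (α−1)/β = 30.1/23.0 = 1.3087.

1.3087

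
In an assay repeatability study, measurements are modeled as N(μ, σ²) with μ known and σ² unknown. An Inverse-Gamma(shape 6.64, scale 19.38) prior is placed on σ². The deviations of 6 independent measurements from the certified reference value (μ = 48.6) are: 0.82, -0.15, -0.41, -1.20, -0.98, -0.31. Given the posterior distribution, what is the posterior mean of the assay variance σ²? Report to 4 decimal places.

2.4375

With known mean μ and an Inverse-Gamma(α, β) prior on σ², the Normal likelihood is conjugate: posterior is Inv-Gamma(α + n/2, β + Σ(xᵢ−μ)²/2).
Σ(xᵢ−μ)² = (0.82)² + (-0.15)² + (-0.41)² + (-1.20)² + (-0.98)² + (-0.31)² = 3.3595.
Posterior: Inv-Gamma(6.64 + 6/2, 19.38 + 3.3595/2) = Inv-Gamma(9.64, 21.05975).
E[σ²|data] = β/(α−1) = 21.05975/8.64 = 2.4375.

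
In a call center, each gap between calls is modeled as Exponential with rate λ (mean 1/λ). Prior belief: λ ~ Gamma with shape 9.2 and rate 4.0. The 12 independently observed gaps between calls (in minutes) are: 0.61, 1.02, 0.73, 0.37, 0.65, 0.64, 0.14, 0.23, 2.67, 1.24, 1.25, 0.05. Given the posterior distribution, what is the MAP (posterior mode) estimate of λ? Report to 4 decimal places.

1.4853

With a Gamma(shape α, rate β) prior on the exponential rate λ, the posterior after n observations with total T = Σxᵢ is Gamma(α+n, β+T).
Sum of observations T = 9.60 minutes; n = 12.
Posterior: Gamma(9.2+12, 4.0+9.60) = Gamma(21.2, 13.60).
Mode = (α−1)/β = 1.4853.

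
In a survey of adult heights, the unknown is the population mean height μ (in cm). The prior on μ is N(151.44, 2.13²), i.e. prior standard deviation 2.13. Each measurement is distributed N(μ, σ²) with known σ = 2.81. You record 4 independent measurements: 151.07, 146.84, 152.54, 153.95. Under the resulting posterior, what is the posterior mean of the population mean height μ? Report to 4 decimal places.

151.2031

For Normal data with known variance σ², a Normal(μ₀, σ₀²) prior on μ is conjugate. Posterior precision = 1/σ₀² + n/σ²; posterior mean is the precision-weighted average of μ₀ and x̄.
Σxᵢ = 151.07 + 146.84 + 152.54 + 153.95 = 604.4, so n·x̄ = 604.4.
σ₀² = 2.13² = 4.5369, σ² = 2.81² = 7.8961; σ² + n·σ₀² = 7.8961 + 4·4.5369 = 26.0437.
Posterior mean = (μ₀/σ₀² + n·x̄/σ²)/(1/σ₀² + n/σ²) = (σ²·μ₀ + σ₀²·n·x̄)/(σ² + n·σ₀²) = (7.8961·151.44 + 4.5369·604.4)/26.0437 = 3937.887744/26.0437 = 151.2031.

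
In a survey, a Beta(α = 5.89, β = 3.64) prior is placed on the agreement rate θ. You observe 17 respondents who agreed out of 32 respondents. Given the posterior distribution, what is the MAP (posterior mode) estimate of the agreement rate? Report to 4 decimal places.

0.5538

The Beta prior is conjugate to a Binomial/Bernoulli likelihood; the update adds successes to α and failures to β.
Posterior: Beta(α+k, β+n−k) = Beta(5.89+17, 3.64+15) = Beta(22.89, 18.64).
Mode of Beta(a,b) for a,b>1 is (a−1)/(a+b−2) = 21.89/39.53 = 0.5538.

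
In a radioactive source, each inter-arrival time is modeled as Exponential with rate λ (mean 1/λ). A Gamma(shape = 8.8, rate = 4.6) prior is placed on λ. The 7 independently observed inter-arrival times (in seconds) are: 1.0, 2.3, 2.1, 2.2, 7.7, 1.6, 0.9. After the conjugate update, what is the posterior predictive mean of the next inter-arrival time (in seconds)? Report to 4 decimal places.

1.5135

With a Gamma(shape α, rate β) prior on the exponential rate λ, the posterior after n observations with total T = Σxᵢ is Gamma(α+n, β+T).
Sum of observations T = 17.8 seconds; n = 7.
Posterior: Gamma(8.8+7, 4.6+17.8) = Gamma(15.8, 22.4).
The predictive distribution for the next observation is Lomax; its mean is β/(α−1) = 22.4/14.8 = 1.5135.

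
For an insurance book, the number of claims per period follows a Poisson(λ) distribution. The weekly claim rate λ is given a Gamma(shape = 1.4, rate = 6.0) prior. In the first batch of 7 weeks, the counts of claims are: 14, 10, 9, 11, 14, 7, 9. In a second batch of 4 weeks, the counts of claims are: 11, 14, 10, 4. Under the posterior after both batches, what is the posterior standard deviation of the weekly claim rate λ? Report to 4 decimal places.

0.6292

With a Gamma(shape α, rate β) prior, the Poisson likelihood is conjugate: the posterior is Gamma(α + ΣXᵢ, β + n).
Batch 1: sum of counts S = 74 over n = 7 weeks.
After batch 1: Gamma(α+S, β+n) = Gamma(1.4+74, 6.0+7) = Gamma(75.4, 13.0).
Batch 2: sum of counts S = 39 over n = 4 weeks.
After batch 2: Gamma(α+S, β+n) = Gamma(75.4+39, 13.0+4) = Gamma(114.4, 17.0).
SD = √α/β = √114.4/17.0 = 0.6292.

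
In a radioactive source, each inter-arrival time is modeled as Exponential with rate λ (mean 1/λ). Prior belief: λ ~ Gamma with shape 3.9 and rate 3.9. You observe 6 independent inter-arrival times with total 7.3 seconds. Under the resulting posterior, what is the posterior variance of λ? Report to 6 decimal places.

0.078922

With a Gamma(shape α, rate β) prior on the exponential rate λ, the posterior after n observations with total T = Σxᵢ is Gamma(α+n, β+T).
Posterior: Gamma(3.9+6, 3.9+7.3) = Gamma(9.9, 11.2).
Var = α/β² = 0.078922.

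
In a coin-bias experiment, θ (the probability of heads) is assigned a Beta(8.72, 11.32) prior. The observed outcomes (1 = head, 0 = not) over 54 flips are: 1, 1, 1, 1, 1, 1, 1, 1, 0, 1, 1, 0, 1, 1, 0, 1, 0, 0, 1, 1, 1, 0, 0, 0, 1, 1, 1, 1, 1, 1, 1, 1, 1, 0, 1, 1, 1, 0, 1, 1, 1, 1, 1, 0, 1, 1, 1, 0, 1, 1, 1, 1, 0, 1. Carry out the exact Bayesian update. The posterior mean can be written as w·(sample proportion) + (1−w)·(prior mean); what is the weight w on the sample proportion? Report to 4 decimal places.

The Beta prior is conjugate to a Binomial/Bernoulli likelihood; the update adds successes to α and failures to β.
Posterior mean = (α₀+k)/(α₀+β₀+n) = [n/(α₀+β₀+n)]·(k/n) + [(α₀+β₀)/(α₀+β₀+n)]·α₀/(α₀+β₀), so only n and the prior enter the weight.
The weight on the data is w = n/(α₀+β₀+n) = 54/(8.72+11.32+54) = 54/74.04 = 0.7293.

0.7293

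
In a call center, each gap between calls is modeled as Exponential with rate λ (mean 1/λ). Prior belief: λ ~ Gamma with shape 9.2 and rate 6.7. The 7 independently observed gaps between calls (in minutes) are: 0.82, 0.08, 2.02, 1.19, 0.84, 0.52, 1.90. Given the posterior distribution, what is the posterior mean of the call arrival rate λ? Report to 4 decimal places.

1.1514

With a Gamma(shape α, rate β) prior on the exponential rate λ, the posterior after n observations with total T = Σxᵢ is Gamma(α+n, β+T).
Sum of observations T = 7.37 minutes; n = 7.
Posterior: Gamma(9.2+7, 6.7+7.37) = Gamma(16.2, 14.07).
Posterior mean of λ = α/β = 16.2/14.07 = 1.1514.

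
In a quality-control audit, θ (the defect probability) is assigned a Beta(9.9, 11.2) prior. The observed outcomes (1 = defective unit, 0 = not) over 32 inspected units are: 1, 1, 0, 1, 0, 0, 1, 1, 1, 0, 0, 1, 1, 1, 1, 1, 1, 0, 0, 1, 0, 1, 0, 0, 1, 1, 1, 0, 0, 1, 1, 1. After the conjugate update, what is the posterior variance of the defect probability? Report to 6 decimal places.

0.004548

The Beta prior is conjugate to a Binomial/Bernoulli likelihood; the update adds successes to α and failures to β.
Posterior: Beta(α+k, β+n−k) = Beta(9.9+20, 11.2+12) = Beta(29.9, 23.2).
Var = αβ/((α+β)²(α+β+1)) = 29.9·23.2/(53.1²·54.1) = 0.004548.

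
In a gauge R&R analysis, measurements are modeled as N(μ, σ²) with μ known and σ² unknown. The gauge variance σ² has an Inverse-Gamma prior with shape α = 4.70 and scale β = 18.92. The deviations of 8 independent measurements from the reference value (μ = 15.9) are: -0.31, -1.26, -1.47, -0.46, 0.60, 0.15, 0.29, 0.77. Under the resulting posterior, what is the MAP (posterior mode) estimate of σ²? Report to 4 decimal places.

2.2142

With known mean μ and an Inverse-Gamma(α, β) prior on σ², the Normal likelihood is conjugate: posterior is Inv-Gamma(α + n/2, β + Σ(xᵢ−μ)²/2).
Σ(xᵢ−μ)² = (-0.31)² + (-1.26)² + (-1.47)² + (-0.46)² + (0.60)² + (0.15)² + (0.29)² + (0.77)² = 5.1157.
Posterior: Inv-Gamma(4.70 + 8/2, 18.92 + 5.1157/2) = Inv-Gamma(8.70, 21.47785).
Mode = β/(α+1) = 21.47785/9.70 = 2.2142.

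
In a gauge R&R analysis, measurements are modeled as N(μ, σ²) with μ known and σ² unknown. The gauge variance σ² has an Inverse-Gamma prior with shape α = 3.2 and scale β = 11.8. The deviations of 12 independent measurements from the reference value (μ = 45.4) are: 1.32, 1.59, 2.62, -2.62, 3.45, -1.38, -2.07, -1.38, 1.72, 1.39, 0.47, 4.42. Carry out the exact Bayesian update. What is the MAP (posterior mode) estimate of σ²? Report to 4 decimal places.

With known mean μ and an Inverse-Gamma(α, β) prior on σ², the Normal likelihood is conjugate: posterior is Inv-Gamma(α + n/2, β + Σ(xᵢ−μ)²/2).
Σ(xᵢ−μ)² = (1.32)² + (1.59)² + (2.62)² + (-2.62)² + (3.45)² + (-1.38)² + (-2.07)² + (-1.38)² + (1.72)² + (1.39)² + (0.47)² + (4.42)² = 62.6433.
Posterior: Inv-Gamma(3.2 + 12/2, 11.8 + 62.6433/2) = Inv-Gamma(9.20, 43.12165).
Mode = β/(α+1) = 43.12165/10.20 = 4.2276.

4.2276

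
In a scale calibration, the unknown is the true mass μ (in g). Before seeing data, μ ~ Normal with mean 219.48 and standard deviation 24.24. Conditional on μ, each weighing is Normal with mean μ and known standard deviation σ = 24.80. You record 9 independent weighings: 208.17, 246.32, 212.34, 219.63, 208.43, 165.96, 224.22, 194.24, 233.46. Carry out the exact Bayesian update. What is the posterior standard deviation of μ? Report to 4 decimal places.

For Normal data with known variance σ², a Normal(μ₀, σ₀²) prior on μ is conjugate. Posterior precision = 1/σ₀² + n/σ²; posterior mean is the precision-weighted average of μ₀ and x̄.
σ₀² = 24.24² = 587.5776, σ² = 24.80² = 615.04; σ² + n·σ₀² = 615.04 + 9·587.5776 = 5903.2384.
Posterior precision = 1/σ₀² + n/σ² = 1/587.5776 + 9/615.04 = (σ² + n·σ₀²)/(σ₀²σ²) = 5903.2384/(587.5776·615.04); posterior variance σₙ² = σ₀²σ²/(σ² + n·σ₀²) = 587.5776·615.04/5903.2384 = 61.217878.
Posterior SD = √σₙ² = √(587.5776·615.04/5903.2384) = 7.8242.

7.8242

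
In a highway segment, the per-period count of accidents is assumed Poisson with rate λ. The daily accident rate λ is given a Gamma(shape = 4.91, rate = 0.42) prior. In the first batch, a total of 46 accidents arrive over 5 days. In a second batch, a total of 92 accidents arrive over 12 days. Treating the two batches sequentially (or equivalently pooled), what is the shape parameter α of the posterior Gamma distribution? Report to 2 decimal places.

142.91

With a Gamma(shape α, rate β) prior, the Poisson likelihood is conjugate: the posterior is Gamma(α + ΣXᵢ, β + n).
After batch 1: Gamma(α+S, β+n) = Gamma(4.91+46, 0.42+5) = Gamma(50.91, 5.42).
After batch 2: Gamma(α+S, β+n) = Gamma(50.91+92, 5.42+12) = Gamma(142.91, 17.42).
Posterior α = 142.91.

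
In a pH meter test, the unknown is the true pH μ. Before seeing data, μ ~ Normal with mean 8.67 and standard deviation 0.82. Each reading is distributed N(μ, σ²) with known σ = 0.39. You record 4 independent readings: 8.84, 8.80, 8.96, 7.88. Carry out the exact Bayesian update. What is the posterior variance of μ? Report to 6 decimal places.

For Normal data with known variance σ², a Normal(μ₀, σ₀²) prior on μ is conjugate. Posterior precision = 1/σ₀² + n/σ²; posterior mean is the precision-weighted average of μ₀ and x̄.
σ₀² = 0.82² = 0.6724, σ² = 0.39² = 0.1521; σ² + n·σ₀² = 0.1521 + 4·0.6724 = 2.8417.
Posterior precision = 1/σ₀² + n/σ² = 1/0.6724 + 4/0.1521 = (σ² + n·σ₀²)/(σ₀²σ²) = 2.8417/(0.6724·0.1521); posterior variance σₙ² = σ₀²σ²/(σ² + n·σ₀²) = 0.6724·0.1521/2.8417 = 0.035990.

0.035990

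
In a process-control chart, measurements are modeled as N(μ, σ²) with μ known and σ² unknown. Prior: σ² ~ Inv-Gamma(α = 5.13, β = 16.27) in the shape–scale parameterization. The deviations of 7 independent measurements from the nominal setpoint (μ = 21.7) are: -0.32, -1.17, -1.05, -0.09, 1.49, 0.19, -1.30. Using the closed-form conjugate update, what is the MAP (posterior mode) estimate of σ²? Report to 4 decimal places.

2.0285

With known mean μ and an Inverse-Gamma(α, β) prior on σ², the Normal likelihood is conjugate: posterior is Inv-Gamma(α + n/2, β + Σ(xᵢ−μ)²/2).
Σ(xᵢ−μ)² = (-0.32)² + (-1.17)² + (-1.05)² + (-0.09)² + (1.49)² + (0.19)² + (-1.30)² = 6.5281.
Posterior: Inv-Gamma(5.13 + 7/2, 16.27 + 6.5281/2) = Inv-Gamma(8.63, 19.53405).
Mode = β/(α+1) = 19.53405/9.63 = 2.0285.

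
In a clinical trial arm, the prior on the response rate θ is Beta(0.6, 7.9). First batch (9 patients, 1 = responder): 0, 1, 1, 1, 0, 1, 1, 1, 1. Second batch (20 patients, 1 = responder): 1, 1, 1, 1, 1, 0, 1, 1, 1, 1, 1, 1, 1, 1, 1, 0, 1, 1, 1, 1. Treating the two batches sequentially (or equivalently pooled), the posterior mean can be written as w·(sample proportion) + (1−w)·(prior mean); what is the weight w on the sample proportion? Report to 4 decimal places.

0.7733

The Beta prior is conjugate to a Binomial/Bernoulli likelihood; the update adds successes to α and failures to β.
Total number of patients: n = 9 + 20 = 29.
Posterior mean = (α₀+k)/(α₀+β₀+n) = [n/(α₀+β₀+n)]·(k/n) + [(α₀+β₀)/(α₀+β₀+n)]·α₀/(α₀+β₀), so only n and the prior enter the weight.
The weight on the data is w = n/(α₀+β₀+n) = 29/(0.6+7.9+29) = 29/37.5 = 0.7733.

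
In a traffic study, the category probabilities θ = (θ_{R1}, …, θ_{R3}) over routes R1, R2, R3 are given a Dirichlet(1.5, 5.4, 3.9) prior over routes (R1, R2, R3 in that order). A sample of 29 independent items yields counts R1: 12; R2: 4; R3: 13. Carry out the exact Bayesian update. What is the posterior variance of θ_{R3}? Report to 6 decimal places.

The Dirichlet prior is conjugate to the Multinomial likelihood: each posterior αⱼ = prior αⱼ + observed count nⱼ.
Posterior concentration: (13.5, 9.4, 16.9), total = 39.8.
Var[θ_j] = α_j(Σα−α_j)/((Σα)²(Σα+1)) = 16.9·22.9/(39.8²·40.8) = 0.005988.

0.005988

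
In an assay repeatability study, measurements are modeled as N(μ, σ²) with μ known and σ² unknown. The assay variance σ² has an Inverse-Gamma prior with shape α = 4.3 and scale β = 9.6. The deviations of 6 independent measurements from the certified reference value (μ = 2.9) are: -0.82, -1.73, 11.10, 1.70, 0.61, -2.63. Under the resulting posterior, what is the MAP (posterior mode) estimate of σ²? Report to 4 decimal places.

With known mean μ and an Inverse-Gamma(α, β) prior on σ², the Normal likelihood is conjugate: posterior is Inv-Gamma(α + n/2, β + Σ(xᵢ−μ)²/2).
Σ(xᵢ−μ)² = (-0.82)² + (-1.73)² + (11.10)² + (1.70)² + (0.61)² + (-2.63)² = 137.0543.
Posterior: Inv-Gamma(4.3 + 6/2, 9.6 + 137.0543/2) = Inv-Gamma(7.30, 78.12715).
Mode = β/(α+1) = 78.12715/8.30 = 9.4129.

9.4129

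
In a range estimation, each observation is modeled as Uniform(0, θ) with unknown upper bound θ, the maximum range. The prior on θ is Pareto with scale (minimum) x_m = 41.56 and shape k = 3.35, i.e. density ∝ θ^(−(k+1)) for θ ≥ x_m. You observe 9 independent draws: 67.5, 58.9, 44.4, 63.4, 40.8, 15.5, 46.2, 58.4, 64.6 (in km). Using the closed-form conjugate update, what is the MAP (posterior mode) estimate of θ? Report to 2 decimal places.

67.50

A Pareto(scale x_m, shape k) prior on the upper bound θ of Uniform(0, θ) is conjugate: posterior is Pareto(max(x_m, max xᵢ), k + n).
Sample maximum = 67.5; prior scale x_m = 41.56 → posterior scale = max = 67.50.
Posterior shape = 3.35 + 9 = 12.35.
The Pareto density is decreasing on [x_m, ∞), so the mode is x_m = 67.50.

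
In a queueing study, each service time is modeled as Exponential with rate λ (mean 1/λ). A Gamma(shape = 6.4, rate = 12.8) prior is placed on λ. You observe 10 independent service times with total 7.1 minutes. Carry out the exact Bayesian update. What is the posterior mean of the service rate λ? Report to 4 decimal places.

With a Gamma(shape α, rate β) prior on the exponential rate λ, the posterior after n observations with total T = Σxᵢ is Gamma(α+n, β+T).
Posterior: Gamma(6.4+10, 12.8+7.1) = Gamma(16.4, 19.9).
Posterior mean of λ = α/β = 16.4/19.9 = 0.8241.

0.8241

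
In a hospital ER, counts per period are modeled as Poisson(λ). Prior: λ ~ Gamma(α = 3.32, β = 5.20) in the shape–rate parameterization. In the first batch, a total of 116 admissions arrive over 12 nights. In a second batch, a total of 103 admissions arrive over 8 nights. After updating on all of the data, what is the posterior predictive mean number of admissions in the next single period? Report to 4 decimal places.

With a Gamma(shape α, rate β) prior, the Poisson likelihood is conjugate: the posterior is Gamma(α + ΣXᵢ, β + n).
After batch 1: Gamma(α+S, β+n) = Gamma(3.32+116, 5.20+12) = Gamma(119.32, 17.20).
After batch 2: Gamma(α+S, β+n) = Gamma(119.32+103, 17.20+8) = Gamma(222.32, 25.20).
The predictive distribution for one future period is NegBinom with mean α/β = 8.8222.

8.8222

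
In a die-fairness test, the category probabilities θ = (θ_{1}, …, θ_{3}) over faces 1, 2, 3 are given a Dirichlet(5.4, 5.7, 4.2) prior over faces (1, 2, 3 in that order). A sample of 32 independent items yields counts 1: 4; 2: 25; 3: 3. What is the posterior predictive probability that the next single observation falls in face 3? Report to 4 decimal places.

The Dirichlet prior is conjugate to the Multinomial likelihood: each posterior αⱼ = prior αⱼ + observed count nⱼ.
Posterior concentration: (9.4, 30.7, 7.2), total = 47.3.
P(next = 3 | data) = α_{3}/Σα = 0.1522.

0.1522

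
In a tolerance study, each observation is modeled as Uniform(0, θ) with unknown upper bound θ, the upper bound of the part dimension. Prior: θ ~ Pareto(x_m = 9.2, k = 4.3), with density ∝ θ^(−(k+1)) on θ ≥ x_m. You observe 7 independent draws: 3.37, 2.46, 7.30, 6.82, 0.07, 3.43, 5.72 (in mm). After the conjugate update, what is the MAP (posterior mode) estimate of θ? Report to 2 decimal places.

9.20

A Pareto(scale x_m, shape k) prior on the upper bound θ of Uniform(0, θ) is conjugate: posterior is Pareto(max(x_m, max xᵢ), k + n).
Sample maximum = 7.30; prior scale x_m = 9.2 → posterior scale = max = 9.20.
Posterior shape = 4.3 + 7 = 11.3.
The Pareto density is decreasing on [x_m, ∞), so the mode is x_m = 9.20.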